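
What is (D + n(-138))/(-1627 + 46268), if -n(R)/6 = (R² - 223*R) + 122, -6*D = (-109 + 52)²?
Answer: -600363/89282 ≈ -6.7243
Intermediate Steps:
D = -1083/2 (D = -(-109 + 52)²/6 = -⅙*(-57)² = -⅙*3249 = -1083/2 ≈ -541.50)
n(R) = -732 - 6*R² + 1338*R (n(R) = -6*((R² - 223*R) + 122) = -6*(122 + R² - 223*R) = -732 - 6*R² + 1338*R)
(D + n(-138))/(-1627 + 46268) = (-1083/2 + (-732 - 6*(-138)² + 1338*(-138)))/(-1627 + 46268) = (-1083/2 + (-732 - 6*19044 - 184644))/44641 = (-1083/2 + (-732 - 114264 - 184644))*(1/44641) = (-1083/2 - 299640)*(1/44641) = -600363/2*1/44641 = -600363/89282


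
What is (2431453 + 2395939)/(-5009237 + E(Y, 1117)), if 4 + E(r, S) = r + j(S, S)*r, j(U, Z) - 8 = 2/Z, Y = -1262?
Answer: -5392196864/5608011607 ≈ -0.96152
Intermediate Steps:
j(U, Z) = 8 + 2/Z
E(r, S) = -4 + r + r*(8 + 2/S) (E(r, S) = -4 + (r + (8 + 2/S)*r) = -4 + (r + r*(8 + 2/S)) = -4 + r + r*(8 + 2/S))
(2431453 + 2395939)/(-5009237 + E(Y, 1117)) = (2431453 + 2395939)/(-5009237 + (-4 + 9*(-1262) + 2*(-1262)/1117)) = 4827392/(-5009237 + (-4 - 11358 + 2*(-1262)*(1/1117))) = 4827392/(-5009237 + (-4 - 11358 - 2524/1117)) = 4827392/(-5009237 - 12693878/1117) = 4827392/(-5608011607/1117) = 4827392*(-1117/5608011607) = -5392196864/5608011607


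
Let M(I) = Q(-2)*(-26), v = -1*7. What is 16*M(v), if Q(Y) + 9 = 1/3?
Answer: 10816/3 ≈ 3605.3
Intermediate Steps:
v = -7
Q(Y) = -26/3 (Q(Y) = -9 + 1/3 = -9 + ⅓ = -26/3)
M(I) = 676/3 (M(I) = -26/3*(-26) = 676/3)
16*M(v) = 16*(676/3) = 10816/3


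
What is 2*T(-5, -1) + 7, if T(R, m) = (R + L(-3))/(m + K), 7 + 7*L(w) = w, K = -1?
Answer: 94/7 ≈ 13.429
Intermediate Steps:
L(w) = -1 + w/7
T(R, m) = (-10/7 + R)/(-1 + m) (T(R, m) = (R + (-1 + (⅐)*(-3)))/(m - 1) = (R + (-1 - 3/7))/(-1 + m) = (R - 10/7)/(-1 + m) = (-10/7 + R)/(-1 + m))
2*T(-5, -1) + 7 = 2*((-10/7 - 5)/(-1 - 1)) + 7 = 2*(-45/7/(-2)) + 7 = 2*(-½*(-45/7)) + 7 = 2*(45/14) + 7 = 45/7 + 7 = 94/7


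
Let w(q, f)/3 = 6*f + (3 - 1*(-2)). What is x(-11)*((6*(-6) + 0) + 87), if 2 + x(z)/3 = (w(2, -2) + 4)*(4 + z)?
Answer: 17901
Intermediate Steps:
w(q, f) = 15 + 18*f (w(q, f) = 3*(6*f + (3 - 1*(-2))) = 3*(6*f + (3 + 2)) = 3*(6*f + 5) = 3*(5 + 6*f) = 15 + 18*f)
x(z) = -210 - 51*z (x(z) = -6 + 3*(((15 + 18*(-2)) + 4)*(4 + z)) = -6 + 3*(((15 - 36) + 4)*(4 + z)) = -6 + 3*((-21 + 4)*(4 + z)) = -6 + 3*(-17*(4 + z)) = -6 + 3*(-68 - 17*z) = -6 + (-204 - 51*z) = -210 - 51*z)
x(-11)*((6*(-6) + 0) + 87) = (-210 - 51*(-11))*((6*(-6) + 0) + 87) = (-210 + 561)*((-36 + 0) + 87) = 351*(-36 + 87) = 351*51 = 17901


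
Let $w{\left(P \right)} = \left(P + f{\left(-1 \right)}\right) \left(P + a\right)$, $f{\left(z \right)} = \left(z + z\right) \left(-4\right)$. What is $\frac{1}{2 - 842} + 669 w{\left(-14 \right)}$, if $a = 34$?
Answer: $- \frac{67435201}{840} \approx -80280.0$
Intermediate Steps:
$f{\left(z \right)} = - 8 z$ ($f{\left(z \right)} = 2 z \left(-4\right) = - 8 z$)
$w{\left(P \right)} = \left(8 + P\right) \left(34 + P\right)$ ($w{\left(P \right)} = \left(P - -8\right) \left(P + 34\right) = \left(P + 8\right) \left(34 + P\right) = \left(8 + P\right) \left(34 + P\right)$)
$\frac{1}{2 - 842} + 669 w{\left(-14 \right)} = \frac{1}{2 - 842} + 669 \left(272 + \left(-14\right)^{2} + 42 \left(-14\right)\right) = \frac{1}{-840} + 669 \left(272 + 196 - 588\right) = - \frac{1}{840} + 669 \left(-120\right) = - \frac{1}{840} - 80280 = - \frac{67435201}{840}$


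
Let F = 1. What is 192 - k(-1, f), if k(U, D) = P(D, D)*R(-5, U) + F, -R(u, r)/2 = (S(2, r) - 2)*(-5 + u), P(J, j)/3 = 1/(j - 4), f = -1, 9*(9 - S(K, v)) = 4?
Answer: 809/3 ≈ 269.67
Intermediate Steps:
S(K, v) = 77/9 (S(K, v) = 9 - ⅑*4 = 9 - 4/9 = 77/9)
P(J, j) = 3/(-4 + j) (P(J, j) = 3/(j - 4) = 3/(-4 + j))
R(u, r) = 590/9 - 118*u/9 (R(u, r) = -2*(77/9 - 2)*(-5 + u) = -118*(-5 + u)/9 = -2*(-295/9 + 59*u/9) = 590/9 - 118*u/9)
k(U, D) = 1 + 1180/(3*(-4 + D)) (k(U, D) = (3/(-4 + D))*(590/9 - 118/9*(-5)) + 1 = (3/(-4 + D))*(590/9 + 590/9) + 1 = (3/(-4 + D))*(1180/9) + 1 = 1180/(3*(-4 + D)) + 1 = 1 + 1180/(3*(-4 + D)))
192 - k(-1, f) = 192 - (1168/3 - 1)/(-4 - 1) = 192 - 1165/((-5)*3) = 192 - (-1)*1165/(5*3) = 192 - 1*(-233/3) = 192 + 233/3 = 809/3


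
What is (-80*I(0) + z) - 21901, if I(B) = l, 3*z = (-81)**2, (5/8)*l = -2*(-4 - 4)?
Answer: -21762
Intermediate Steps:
l = 128/5 (l = 8*(-2*(-4 - 4))/5 = 8*(-2*(-8))/5 = (8/5)*16 = 128/5 ≈ 25.600)
z = 2187 (z = (1/3)*(-81)**2 = (1/3)*6561 = 2187)
I(B) = 128/5
(-80*I(0) + z) - 21901 = (-80*128/5 + 2187) - 21901 = (-2048 + 2187) - 21901 = 139 - 21901 = -21762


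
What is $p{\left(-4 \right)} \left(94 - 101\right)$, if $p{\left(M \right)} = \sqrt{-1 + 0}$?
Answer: $- 7 i \approx - 7.0 i$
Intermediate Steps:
$p{\left(M \right)} = i$ ($p{\left(M \right)} = \sqrt{-1} = i$)
$p{\left(-4 \right)} \left(94 - 101\right) = i \left(94 - 101\right) = i \left(-7\right) = - 7 i$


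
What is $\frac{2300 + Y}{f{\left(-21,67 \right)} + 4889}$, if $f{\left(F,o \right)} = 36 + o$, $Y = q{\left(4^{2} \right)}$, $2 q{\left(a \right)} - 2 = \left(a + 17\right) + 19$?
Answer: $\frac{179}{384} \approx 0.46615$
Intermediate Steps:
$q{\left(a \right)} = 19 + \frac{a}{2}$ ($q{\left(a \right)} = 1 + \frac{\left(a + 17\right) + 19}{2} = 1 + \frac{\left(17 + a\right) + 19}{2} = 1 + \frac{36 + a}{2} = 1 + \left(18 + \frac{a}{2}\right) = 19 + \frac{a}{2}$)
$Y = 27$ ($Y = 19 + \frac{4^{2}}{2} = 19 + \frac{1}{2} \cdot 16 = 19 + 8 = 27$)
$\frac{2300 + Y}{f{\left(-21,67 \right)} + 4889} = \frac{2300 + 27}{\left(36 + 67\right) + 4889} = \frac{2327}{103 + 4889} = \frac{2327}{4992} = 2327 \cdot \frac{1}{4992} = \frac{179}{384}$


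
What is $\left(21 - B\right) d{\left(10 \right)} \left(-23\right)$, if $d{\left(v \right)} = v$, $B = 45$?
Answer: $5520$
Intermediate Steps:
$\left(21 - B\right) d{\left(10 \right)} \left(-23\right) = \left(21 - 45\right) 10 \left(-23\right) = \left(-24\right) 10 \left(-23\right) = \left(-240\right) \left(-23\right) = 5520$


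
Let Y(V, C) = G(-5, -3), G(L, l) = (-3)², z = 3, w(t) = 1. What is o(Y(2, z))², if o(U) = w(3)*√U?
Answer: 9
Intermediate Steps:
G(L, l) = 9
Y(V, C) = 9
o(U) = √U (o(U) = 1*√U = √U)
o(Y(2, z))² = (√9)² = 3² = 9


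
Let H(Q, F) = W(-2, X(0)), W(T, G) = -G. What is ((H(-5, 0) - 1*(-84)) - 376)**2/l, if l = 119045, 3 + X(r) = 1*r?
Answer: 83521/119045 ≈ 0.70159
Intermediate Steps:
X(r) = -3 + r (X(r) = -3 + 1*r = -3 + r)
H(Q, F) = 3 (H(Q, F) = -(-3 + 0) = -1*(-3) = 3)
((H(-5, 0) - 1*(-84)) - 376)**2/l = ((3 - 1*(-84)) - 376)**2/119045 = ((3 + 84) - 376)**2*(1/119045) = (87 - 376)**2*(1/119045) = (-289)**2*(1/119045) = 83521*(1/119045) = 83521/119045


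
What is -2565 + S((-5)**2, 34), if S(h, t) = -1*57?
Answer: -2622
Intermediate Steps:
S(h, t) = -57
-2565 + S((-5)**2, 34) = -2565 - 57 = -2622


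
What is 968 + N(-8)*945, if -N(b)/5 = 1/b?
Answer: 12469/8 ≈ 1558.6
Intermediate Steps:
N(b) = -5/b
968 + N(-8)*945 = 968 - 5/(-8)*945 = 968 - 5*(-1/8)*945 = 968 + (5/8)*945 = 968 + 4725/8 = 12469/8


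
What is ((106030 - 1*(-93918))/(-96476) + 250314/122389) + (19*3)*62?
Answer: 10431935092817/2951900291 ≈ 3534.0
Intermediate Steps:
((106030 - 1*(-93918))/(-96476) + 250314/122389) + (19*3)*62 = ((106030 + 93918)*(-1/96476) + 250314*(1/122389)) + 57*62 = (199948*(-1/96476) + 250314/122389) + 3534 = (-49987/24119 + 250314/122389) + 3534 = -80535577/2951900291 + 3534 = 10431935092817/2951900291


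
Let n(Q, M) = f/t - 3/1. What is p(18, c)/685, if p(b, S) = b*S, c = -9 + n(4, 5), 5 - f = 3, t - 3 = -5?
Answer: -234/685 ≈ -0.34161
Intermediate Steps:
t = -2 (t = 3 - 5 = -2)
f = 2 (f = 5 - 1*3 = 5 - 3 = 2)
n(Q, M) = -4 (n(Q, M) = 2/(-2) - 3/1 = 2*(-½) - 3*1 = -1 - 3 = -4)
c = -13 (c = -9 - 4 = -13)
p(b, S) = S*b
p(18, c)/685 = -13*18/685 = -234*1/685 = -234/685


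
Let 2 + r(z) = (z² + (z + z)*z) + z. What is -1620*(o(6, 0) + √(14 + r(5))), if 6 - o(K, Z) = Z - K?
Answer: -19440 - 3240*√23 ≈ -34979.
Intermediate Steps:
o(K, Z) = 6 + K - Z (o(K, Z) = 6 - (Z - K) = 6 + (K - Z) = 6 + K - Z)
r(z) = -2 + z + 3*z² (r(z) = -2 + ((z² + (z + z)*z) + z) = -2 + ((z² + (2*z)*z) + z) = -2 + ((z² + 2*z²) + z) = -2 + (3*z² + z) = -2 + (z + 3*z²) = -2 + z + 3*z²)
-1620*(o(6, 0) + √(14 + r(5))) = -1620*((6 + 6 - 1*0) + √(14 + (-2 + 5 + 3*5²))) = -1620*((6 + 6 + 0) + √(14 + (-2 + 5 + 3*25))) = -1620*(12 + √(14 + (-2 + 5 + 75))) = -1620*(12 + √(14 + 78)) = -1620*(12 + √92) = -1620*(12 + 2*√23) = -19440 - 3240*√23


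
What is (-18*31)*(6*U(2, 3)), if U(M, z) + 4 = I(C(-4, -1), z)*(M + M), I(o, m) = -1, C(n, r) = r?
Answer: 26784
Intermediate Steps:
U(M, z) = -4 - 2*M (U(M, z) = -4 - (M + M) = -4 - 2*M)
(-18*31)*(6*U(2, 3)) = (-18*31)*(6*(-4 - 2*2)) = -3348*(-4 - 4) = -3348*(-8) = -558*(-48) = 26784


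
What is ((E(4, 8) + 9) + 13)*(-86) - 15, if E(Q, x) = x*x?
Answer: -7411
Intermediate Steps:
E(Q, x) = x**2
((E(4, 8) + 9) + 13)*(-86) - 15 = ((8**2 + 9) + 13)*(-86) - 15 = ((64 + 9) + 13)*(-86) - 15 = (73 + 13)*(-86) - 15 = 86*(-86) - 15 = -7396 - 15 = -7411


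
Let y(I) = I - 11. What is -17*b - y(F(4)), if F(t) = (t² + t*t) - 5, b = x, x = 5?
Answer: -101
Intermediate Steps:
b = 5
F(t) = -5 + 2*t² (F(t) = (t² + t²) - 5 = 2*t² - 5 = -5 + 2*t²)
y(I) = -11 + I
-17*b - y(F(4)) = -17*5 - (-11 + (-5 + 2*4²)) = -85 - (-11 + (-5 + 2*16)) = -85 - (-11 + (-5 + 32)) = -85 - (-11 + 27) = -85 - 1*16 = -85 - 16 = -101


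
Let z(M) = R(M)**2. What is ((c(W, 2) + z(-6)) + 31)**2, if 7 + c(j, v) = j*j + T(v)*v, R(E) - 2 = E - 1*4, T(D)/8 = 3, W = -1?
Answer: 18769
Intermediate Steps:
T(D) = 24 (T(D) = 8*3 = 24)
R(E) = -2 + E (R(E) = 2 + (E - 1*4) = 2 + (E - 4) = 2 + (-4 + E) = -2 + E)
z(M) = (-2 + M)**2
c(j, v) = -7 + j**2 + 24*v (c(j, v) = -7 + (j*j + 24*v) = -7 + (j**2 + 24*v) = -7 + j**2 + 24*v)
((c(W, 2) + z(-6)) + 31)**2 = (((-7 + (-1)**2 + 24*2) + (-2 - 6)**2) + 31)**2 = (((-7 + 1 + 48) + (-8)**2) + 31)**2 = ((42 + 64) + 31)**2 = (106 + 31)**2 = 137**2 = 18769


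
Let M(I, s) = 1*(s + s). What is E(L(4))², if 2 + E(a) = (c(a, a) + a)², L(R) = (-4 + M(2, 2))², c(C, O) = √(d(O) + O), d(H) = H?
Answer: 4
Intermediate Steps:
M(I, s) = 2*s (M(I, s) = 1*(2*s) = 2*s)
c(C, O) = √2*√O (c(C, O) = √(O + O) = √(2*O) = √2*√O)
L(R) = 0 (L(R) = (-4 + 2*2)² = (-4 + 4)² = 0² = 0)
E(a) = -2 + (a + √2*√a)² (E(a) = -2 + (√2*√a + a)² = -2 + (a + √2*√a)²)
E(L(4))² = (-2 + (0 + √2*√0)²)² = (-2 + (0 + √2*0)²)² = (-2 + (0 + 0)²)² = (-2 + 0²)² = (-2 + 0)² = (-2)² = 4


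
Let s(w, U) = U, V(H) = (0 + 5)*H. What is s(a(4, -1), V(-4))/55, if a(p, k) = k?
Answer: -4/11 ≈ -0.36364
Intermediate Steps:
V(H) = 5*H
s(a(4, -1), V(-4))/55 = (5*(-4))/55 = (1/55)*(-20) = -4/11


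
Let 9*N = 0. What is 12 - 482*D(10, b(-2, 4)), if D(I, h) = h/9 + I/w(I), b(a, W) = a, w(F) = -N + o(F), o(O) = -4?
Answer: 11917/9 ≈ 1324.1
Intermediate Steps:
N = 0 (N = (⅑)*0 = 0)
w(F) = -4 (w(F) = -1*0 - 4 = 0 - 4 = -4)
D(I, h) = -I/4 + h/9 (D(I, h) = h/9 + I/(-4) = h*(⅑) + I*(-¼) = h/9 - I/4 = -I/4 + h/9)
12 - 482*D(10, b(-2, 4)) = 12 - 482*(-¼*10 + (⅑)*(-2)) = 12 - 482*(-5/2 - 2/9) = 12 - 482*(-49/18) = 12 + 11809/9 = 11917/9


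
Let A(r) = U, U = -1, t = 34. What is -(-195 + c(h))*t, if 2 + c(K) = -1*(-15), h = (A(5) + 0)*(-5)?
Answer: 6188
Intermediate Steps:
A(r) = -1
h = 5 (h = (-1 + 0)*(-5) = -1*(-5) = 5)
c(K) = 13 (c(K) = -2 - 1*(-15) = -2 + 15 = 13)
-(-195 + c(h))*t = -(-195 + 13)*34 = -(-182)*34 = -1*(-6188) = 6188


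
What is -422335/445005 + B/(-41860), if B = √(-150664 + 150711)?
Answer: -84467/89001 - √47/41860 ≈ -0.94922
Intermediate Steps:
B = √47 ≈ 6.8557
-422335/445005 + B/(-41860) = -422335/445005 + √47/(-41860) = -422335*1/445005 + √47*(-1/41860) = -84467/89001 - √47/41860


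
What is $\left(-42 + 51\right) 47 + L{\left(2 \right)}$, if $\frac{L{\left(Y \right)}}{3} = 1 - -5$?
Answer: $441$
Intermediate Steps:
$L{\left(Y \right)} = 18$ ($L{\left(Y \right)} = 3 \left(1 - -5\right) = 3 \left(1 + 5\right) = 3 \cdot 6 = 18$)
$\left(-42 + 51\right) 47 + L{\left(2 \right)} = \left(-42 + 51\right) 47 + 18 = 9 \cdot 47 + 18 = 423 + 18 = 441$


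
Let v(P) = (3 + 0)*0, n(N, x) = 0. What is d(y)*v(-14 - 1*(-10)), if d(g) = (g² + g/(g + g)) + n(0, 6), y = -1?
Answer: 0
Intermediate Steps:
v(P) = 0 (v(P) = 3*0 = 0)
d(g) = ½ + g² (d(g) = (g² + g/(g + g)) + 0 = (g² + g/((2*g))) + 0 = (g² + (1/(2*g))*g) + 0 = (g² + ½) + 0 = (½ + g²) + 0 = ½ + g²)
d(y)*v(-14 - 1*(-10)) = (½ + (-1)²)*0 = (½ + 1)*0 = (3/2)*0 = 0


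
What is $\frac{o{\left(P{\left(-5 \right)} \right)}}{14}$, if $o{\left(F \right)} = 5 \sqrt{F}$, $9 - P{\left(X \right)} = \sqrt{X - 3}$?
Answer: $\frac{5 \sqrt{9 - 2 i \sqrt{2}}}{14} \approx 1.0843 - 0.16637 i$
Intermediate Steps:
$P{\left(X \right)} = 9 - \sqrt{-3 + X}$ ($P{\left(X \right)} = 9 - \sqrt{X - 3} = 9 - \sqrt{-3 + X}$)
$\frac{o{\left(P{\left(-5 \right)} \right)}}{14} = \frac{5 \sqrt{9 - \sqrt{-3 - 5}}}{14} = \frac{5 \sqrt{9 - \sqrt{-8}}}{14} = \frac{5 \sqrt{9 - 2 i \sqrt{2}}}{14}$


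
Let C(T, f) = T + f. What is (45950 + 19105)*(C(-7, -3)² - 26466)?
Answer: -1715240130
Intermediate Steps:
(45950 + 19105)*(C(-7, -3)² - 26466) = (45950 + 19105)*((-7 - 3)² - 26466) = 65055*((-10)² - 26466) = 65055*(100 - 26466) = 65055*(-26366) = -1715240130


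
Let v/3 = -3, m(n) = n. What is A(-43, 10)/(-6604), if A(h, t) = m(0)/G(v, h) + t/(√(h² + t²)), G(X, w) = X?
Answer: -5*√1949/6435598 ≈ -3.4299e-5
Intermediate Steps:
v = -9 (v = 3*(-3) = -9)
A(h, t) = t/√(h² + t²) (A(h, t) = 0/(-9) + t/(√(h² + t²)) = 0*(-⅑) + t/√(h² + t²) = 0 + t/√(h² + t²) = t/√(h² + t²))
A(-43, 10)/(-6604) = (10/√((-43)² + 10²))/(-6604) = (10/√(1849 + 100))*(-1/6604) = (10/√1949)*(-1/6604) = (10*(√1949/1949))*(-1/6604) = (10*√1949/1949)*(-1/6604) = -5*√1949/6435598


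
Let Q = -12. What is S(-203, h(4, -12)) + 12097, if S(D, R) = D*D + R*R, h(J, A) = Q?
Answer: 53450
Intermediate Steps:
h(J, A) = -12
S(D, R) = D² + R²
S(-203, h(4, -12)) + 12097 = ((-203)² + (-12)²) + 12097 = (41209 + 144) + 12097 = 41353 + 12097 = 53450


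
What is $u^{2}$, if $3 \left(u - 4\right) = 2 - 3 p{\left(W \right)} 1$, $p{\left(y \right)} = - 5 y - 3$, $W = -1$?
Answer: $\frac{64}{9} \approx 7.1111$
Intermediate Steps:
$p{\left(y \right)} = -3 - 5 y$
$u = \frac{8}{3}$ ($u = 4 + \frac{2 - 3 \left(-3 - -5\right) 1}{3} = 4 + \frac{2 - 3 \left(-3 + 5\right) 1}{3} = 4 + \frac{2 - 3 \cdot 2 \cdot 1}{3} = 4 + \frac{2 - 6 \cdot 1}{3} = 4 + \frac{2 - 6}{3} = 4 + \frac{1}{3} \left(-4\right) = 4 - \frac{4}{3} = \frac{8}{3} \approx 2.6667$)
$u^{2} = \left(\frac{8}{3}\right)^{2} = \frac{64}{9}$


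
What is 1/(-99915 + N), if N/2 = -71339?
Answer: -1/242593 ≈ -4.1221e-6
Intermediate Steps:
N = -142678 (N = 2*(-71339) = -142678)
1/(-99915 + N) = 1/(-99915 - 142678) = 1/(-242593) = -1/242593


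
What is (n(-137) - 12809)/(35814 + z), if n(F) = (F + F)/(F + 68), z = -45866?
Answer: 126221/99084 ≈ 1.2739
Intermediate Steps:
n(F) = 2*F/(68 + F) (n(F) = (2*F)/(68 + F) = 2*F/(68 + F))
(n(-137) - 12809)/(35814 + z) = (2*(-137)/(68 - 137) - 12809)/(35814 - 45866) = (2*(-137)/(-69) - 12809)/(-10052) = (2*(-137)*(-1/69) - 12809)*(-1/10052) = (274/69 - 12809)*(-1/10052) = -883547/69*(-1/10052) = 126221/99084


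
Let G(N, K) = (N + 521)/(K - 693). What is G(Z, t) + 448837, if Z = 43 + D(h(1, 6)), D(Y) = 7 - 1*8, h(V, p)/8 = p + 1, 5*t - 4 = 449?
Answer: 1351894229/3012 ≈ 4.4884e+5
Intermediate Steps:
t = 453/5 (t = 4/5 + (1/5)*449 = 4/5 + 449/5 = 453/5 ≈ 90.600)
h(V, p) = 8 + 8*p (h(V, p) = 8*(p + 1) = 8*(1 + p) = 8 + 8*p)
D(Y) = -1 (D(Y) = 7 - 8 = -1)
Z = 42 (Z = 43 - 1 = 42)
G(N, K) = (521 + N)/(-693 + K)
G(Z, t) + 448837 = (521 + 42)/(-693 + 453/5) + 448837 = 563/(-3012/5) + 448837 = -5/3012*563 + 448837 = -2815/3012 + 448837 = 1351894229/3012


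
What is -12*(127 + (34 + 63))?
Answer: -2688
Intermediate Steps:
-12*(127 + (34 + 63)) = -12*(127 + 97) = -12*224 = -2688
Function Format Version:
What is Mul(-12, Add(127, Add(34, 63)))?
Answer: -2688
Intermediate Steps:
Mul(-12, Add(127, Add(34, 63))) = Mul(-12, Add(127, 97)) = Mul(-12, 224) = -2688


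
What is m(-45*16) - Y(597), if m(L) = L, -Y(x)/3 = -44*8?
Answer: -1776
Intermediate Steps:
Y(x) = 1056 (Y(x) = -(-132)*8 = -3*(-352) = 1056)
m(-45*16) - Y(597) = -45*16 - 1*1056 = -720 - 1056 = -1776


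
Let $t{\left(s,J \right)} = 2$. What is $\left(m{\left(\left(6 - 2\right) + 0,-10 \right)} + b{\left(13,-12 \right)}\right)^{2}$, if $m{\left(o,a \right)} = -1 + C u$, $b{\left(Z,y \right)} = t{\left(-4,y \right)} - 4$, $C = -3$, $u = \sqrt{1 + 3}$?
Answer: $81$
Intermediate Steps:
$u = 2$ ($u = \sqrt{4} = 2$)
$b{\left(Z,y \right)} = -2$ ($b{\left(Z,y \right)} = 2 - 4 = -2$)
$m{\left(o,a \right)} = -7$ ($m{\left(o,a \right)} = -1 - 6 = -7$)
$\left(m{\left(\left(6 - 2\right) + 0,-10 \right)} + b{\left(13,-12 \right)}\right)^{2} = \left(-7 - 2\right)^{2} = \left(-9\right)^{2} = 81$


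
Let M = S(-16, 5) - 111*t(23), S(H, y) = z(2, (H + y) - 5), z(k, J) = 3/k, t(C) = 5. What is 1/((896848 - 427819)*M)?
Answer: -2/519215103 ≈ -3.8520e-9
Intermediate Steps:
S(H, y) = 3/2
M = -1107/2 (M = 3/2 - 111*5 = 3/2 - 555 = -1107/2 ≈ -553.50)
1/((896848 - 427819)*M) = 1/((896848 - 427819)*(-1107/2)) = -2/1107/469029 = (1/469029)*(-2/1107) = -2/519215103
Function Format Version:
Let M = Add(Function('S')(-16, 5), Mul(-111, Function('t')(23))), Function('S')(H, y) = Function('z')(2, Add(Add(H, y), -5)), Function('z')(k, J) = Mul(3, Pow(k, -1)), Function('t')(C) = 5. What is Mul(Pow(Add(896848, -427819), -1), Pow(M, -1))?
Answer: Rational(-2, 519215103) ≈ -3.8520e-9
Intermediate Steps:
Function('S')(H, y) = Rational(3, 2) (Function('S')(H, y) = Mul(3, Pow(2, -1)) = Mul(3, Rational(1, 2)) = Rational(3, 2))
M = Rational(-1107, 2) (M = Add(Rational(3, 2), Mul(-111, 5)) = Add(Rational(3, 2), -555) = Rational(-1107, 2) ≈ -553.50)
Mul(Pow(Add(896848, -427819), -1), Pow(M, -1)) = Mul(Pow(Add(896848, -427819), -1), Pow(Rational(-1107, 2), -1)) = Mul(Pow(469029, -1), Rational(-2, 1107)) = Mul(Rational(1, 469029), Rational(-2, 1107)) = Rational(-2, 519215103)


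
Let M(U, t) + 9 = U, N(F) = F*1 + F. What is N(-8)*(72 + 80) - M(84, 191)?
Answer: -2507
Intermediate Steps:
N(F) = 2*F (N(F) = F + F = 2*F)
M(U, t) = -9 + U
N(-8)*(72 + 80) - M(84, 191) = (2*(-8))*(72 + 80) - (-9 + 84) = -16*152 - 1*75 = -2432 - 75 = -2507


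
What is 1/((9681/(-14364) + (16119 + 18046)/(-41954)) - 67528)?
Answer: -14348268/968931196331 ≈ -1.4808e-5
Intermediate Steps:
1/((9681/(-14364) + (16119 + 18046)/(-41954)) - 67528) = 1/((9681*(-1/14364) + 34165*(-1/41954)) - 67528) = 1/((-461/684 - 34165/41954) - 67528) = 1/(-21354827/14348268 - 67528) = 1/(-968931196331/14348268) = -14348268/968931196331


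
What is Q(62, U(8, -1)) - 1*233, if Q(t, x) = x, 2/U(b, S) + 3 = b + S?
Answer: -465/2 ≈ -232.50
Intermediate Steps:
U(b, S) = 2/(-3 + S + b) (U(b, S) = 2/(-3 + (b + S)) = 2/(-3 + (S + b)) = 2/(-3 + S + b))
Q(62, U(8, -1)) - 1*233 = 2/(-3 - 1 + 8) - 1*233 = 2/4 - 233 = 2*(¼) - 233 = ½ - 233 = -465/2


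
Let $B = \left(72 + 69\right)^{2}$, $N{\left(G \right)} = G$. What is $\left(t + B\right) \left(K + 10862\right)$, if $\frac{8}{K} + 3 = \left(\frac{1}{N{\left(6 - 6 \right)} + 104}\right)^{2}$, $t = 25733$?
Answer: $\frac{16072219980604}{32447} \approx 4.9534 \cdot 10^{8}$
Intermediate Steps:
$K = - \frac{86528}{32447}$ ($K = \frac{8}{-3 + \left(\frac{1}{\left(6 - 6\right) + 104}\right)^{2}} = \frac{8}{-3 + \left(\frac{1}{0 + 104}\right)^{2}} = \frac{8}{-3 + \left(\frac{1}{104}\right)^{2}} = \frac{8}{-3 + \frac{1}{10816}} = \frac{8}{- \frac{32447}{10816}} = 8 \left(- \frac{10816}{32447}\right) = - \frac{86528}{32447} \approx -2.6667$)
$B = 19881$ ($B = 141^{2} = 19881$)
$\left(t + B\right) \left(K + 10862\right) = \left(25733 + 19881\right) \left(- \frac{86528}{32447} + 10862\right) = 45614 \cdot \frac{352352786}{32447} = \frac{16072219980604}{32447}$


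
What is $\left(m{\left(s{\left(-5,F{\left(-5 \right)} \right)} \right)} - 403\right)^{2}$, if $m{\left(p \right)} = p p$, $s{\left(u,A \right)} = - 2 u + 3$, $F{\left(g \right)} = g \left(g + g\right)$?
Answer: $54756$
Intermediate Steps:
$F{\left(g \right)} = 2 g^{2}$ ($F{\left(g \right)} = g 2 g = 2 g^{2}$)
$s{\left(u,A \right)} = 3 - 2 u$
$m{\left(p \right)} = p^{2}$
$\left(m{\left(s{\left(-5,F{\left(-5 \right)} \right)} \right)} - 403\right)^{2} = \left(\left(3 - -10\right)^{2} - 403\right)^{2} = \left(\left(3 + 10\right)^{2} - 403\right)^{2} = \left(13^{2} - 403\right)^{2} = \left(169 - 403\right)^{2} = \left(-234\right)^{2} = 54756$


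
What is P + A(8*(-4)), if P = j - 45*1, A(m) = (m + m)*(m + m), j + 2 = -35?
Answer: 4014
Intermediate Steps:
j = -37 (j = -2 - 35 = -37)
A(m) = 4*m**2 (A(m) = (2*m)*(2*m) = 4*m**2)
P = -82 (P = -37 - 45*1 = -37 - 45 = -82)
P + A(8*(-4)) = -82 + 4*(8*(-4))**2 = -82 + 4*(-32)**2 = -82 + 4*1024 = -82 + 4096 = 4014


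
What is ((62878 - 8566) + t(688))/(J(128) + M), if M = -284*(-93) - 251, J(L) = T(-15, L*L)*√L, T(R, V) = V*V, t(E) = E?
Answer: -1438855000/9223372036170377887 + 118111600640000*√2/9223372036170377887 ≈ 1.8110e-5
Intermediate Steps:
T(R, V) = V²
J(L) = L^(9/2) (J(L) = (L*L)²*√L = (L²)²*√L = L⁴*√L = L^(9/2))
M = 26161 (M = 26412 - 251 = 26161)
((62878 - 8566) + t(688))/(J(128) + M) = ((62878 - 8566) + 688)/(128^(9/2) + 26161) = (54312 + 688)/(2147483648*√2 + 26161) = 55000/(26161 + 2147483648*√2)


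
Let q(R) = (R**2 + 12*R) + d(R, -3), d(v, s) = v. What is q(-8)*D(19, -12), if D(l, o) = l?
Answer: -760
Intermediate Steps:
q(R) = R**2 + 13*R (q(R) = (R**2 + 12*R) + R = R**2 + 13*R)
q(-8)*D(19, -12) = -8*(13 - 8)*19 = -8*5*19 = -40*19 = -760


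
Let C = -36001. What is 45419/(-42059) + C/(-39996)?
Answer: -302412265/1682191764 ≈ -0.17977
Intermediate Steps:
45419/(-42059) + C/(-39996) = 45419/(-42059) - 36001/(-39996) = 45419*(-1/42059) - 36001*(-1/39996) = -45419/42059 + 36001/39996 = -302412265/1682191764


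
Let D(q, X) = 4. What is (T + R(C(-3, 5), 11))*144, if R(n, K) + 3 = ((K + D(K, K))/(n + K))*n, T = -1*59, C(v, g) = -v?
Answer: -59256/7 ≈ -8465.1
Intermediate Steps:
T = -59
R(n, K) = -3 + n*(4 + K)/(K + n) (R(n, K) = -3 + ((K + 4)/(n + K))*n = -3 + ((4 + K)/(K + n))*n = -3 + n*(4 + K)/(K + n))
(T + R(C(-3, 5), 11))*144 = (-59 + (-1*(-3) - 3*11 + 11*(-1*(-3)))/(11 - 1*(-3)))*144 = (-59 + (3 - 33 + 11*3)/(11 + 3))*144 = (-59 + (3 - 33 + 33)/14)*144 = (-59 + (1/14)*3)*144 = (-59 + 3/14)*144 = -823/14*144 = -59256/7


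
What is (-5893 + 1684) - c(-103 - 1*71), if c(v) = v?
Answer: -4035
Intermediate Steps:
(-5893 + 1684) - c(-103 - 1*71) = (-5893 + 1684) - (-103 - 1*71) = -4209 - (-103 - 71) = -4209 - 1*(-174) = -4209 + 174 = -4035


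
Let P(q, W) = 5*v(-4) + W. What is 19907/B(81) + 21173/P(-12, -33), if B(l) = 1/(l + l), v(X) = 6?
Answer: 9653629/3 ≈ 3.2179e+6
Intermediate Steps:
B(l) = 1/(2*l)
P(q, W) = 30 + W (P(q, W) = 5*6 + W = 30 + W)
19907/B(81) + 21173/P(-12, -33) = 19907/(((1/2)/81)) + 21173/(30 - 33) = 19907/(((1/2)*(1/81))) + 21173/(-3) = 19907/(1/162) + 21173*(-1/3) = 19907*162 - 21173/3 = 3224934 - 21173/3 = 9653629/3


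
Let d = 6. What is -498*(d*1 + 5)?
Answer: -5478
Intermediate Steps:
-498*(d*1 + 5) = -498*(6*1 + 5) = -498*(6 + 5) = -498*11 = -5478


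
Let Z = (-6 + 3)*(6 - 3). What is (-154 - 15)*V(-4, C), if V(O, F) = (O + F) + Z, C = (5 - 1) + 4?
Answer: 845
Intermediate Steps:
Z = -9 (Z = -3*3 = -9)
C = 8 (C = 4 + 4 = 8)
V(O, F) = -9 + F + O (V(O, F) = (O + F) - 9 = (F + O) - 9 = -9 + F + O)
(-154 - 15)*V(-4, C) = (-154 - 15)*(-9 + 8 - 4) = -169*(-5) = 845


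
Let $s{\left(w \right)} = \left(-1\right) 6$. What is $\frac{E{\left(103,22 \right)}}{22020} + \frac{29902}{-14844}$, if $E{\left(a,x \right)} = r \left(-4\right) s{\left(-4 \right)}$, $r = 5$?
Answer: $- \frac{5472173}{2723874} \approx -2.009$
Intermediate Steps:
$s{\left(w \right)} = -6$
$E{\left(a,x \right)} = 120$ ($E{\left(a,x \right)} = 5 \left(-4\right) \left(-6\right) = \left(-20\right) \left(-6\right) = 120$)
$\frac{E{\left(103,22 \right)}}{22020} + \frac{29902}{-14844} = \frac{120}{22020} + \frac{29902}{-14844} = 120 \cdot \frac{1}{22020} + 29902 \left(- \frac{1}{14844}\right) = \frac{2}{367} - \frac{14951}{7422} = - \frac{5472173}{2723874}$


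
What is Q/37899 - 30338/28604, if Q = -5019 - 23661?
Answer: -328357097/180677166 ≈ -1.8174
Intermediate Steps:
Q = -28680
Q/37899 - 30338/28604 = -28680/37899 - 30338/28604 = -28680*1/37899 - 30338*1/28604 = -9560/12633 - 15169/14302 = -328357097/180677166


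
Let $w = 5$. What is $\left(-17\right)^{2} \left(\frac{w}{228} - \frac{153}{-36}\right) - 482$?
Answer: $\frac{85795}{114} \approx 752.59$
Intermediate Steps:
$\left(-17\right)^{2} \left(\frac{w}{228} - \frac{153}{-36}\right) - 482 = \left(-17\right)^{2} \left(\frac{5}{228} - \frac{153}{-36}\right) - 482 = 289 \left(5 \cdot \frac{1}{228} - - \frac{17}{4}\right) - 482 = 289 \left(\frac{5}{228} + \frac{17}{4}\right) - 482 = 289 \cdot \frac{487}{114} - 482 = \frac{140743}{114} - 482 = \frac{85795}{114}$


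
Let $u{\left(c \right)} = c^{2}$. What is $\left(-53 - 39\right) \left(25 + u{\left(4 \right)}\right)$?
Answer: $-3772$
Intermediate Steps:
$\left(-53 - 39\right) \left(25 + u{\left(4 \right)}\right) = \left(-53 - 39\right) \left(25 + 4^{2}\right) = \left(-53 - 39\right) \left(25 + 16\right) = \left(-92\right) 41 = -3772$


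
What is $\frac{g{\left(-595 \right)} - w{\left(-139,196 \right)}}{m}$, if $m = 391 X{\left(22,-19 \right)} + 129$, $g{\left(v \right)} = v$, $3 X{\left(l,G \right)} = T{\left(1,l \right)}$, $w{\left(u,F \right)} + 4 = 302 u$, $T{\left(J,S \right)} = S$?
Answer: $\frac{124161}{8989} \approx 13.813$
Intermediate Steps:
$w{\left(u,F \right)} = -4 + 302 u$
$X{\left(l,G \right)} = \frac{l}{3}$
$m = \frac{8989}{3}$ ($m = 391 \cdot \frac{1}{3} \cdot 22 + 129 = 391 \cdot \frac{22}{3} + 129 = \frac{8602}{3} + 129 = \frac{8989}{3} \approx 2996.3$)
$\frac{g{\left(-595 \right)} - w{\left(-139,196 \right)}}{m} = \frac{-595 - \left(-4 + 302 \left(-139\right)\right)}{\frac{8989}{3}} = \left(-595 - \left(-4 - 41978\right)\right) \frac{3}{8989} = \left(-595 - -41982\right) \frac{3}{8989} = \left(-595 + 41982\right) \frac{3}{8989} = 41387 \cdot \frac{3}{8989} = \frac{124161}{8989}$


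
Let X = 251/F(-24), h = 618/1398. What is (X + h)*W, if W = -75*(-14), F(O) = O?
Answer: -9801925/932 ≈ -10517.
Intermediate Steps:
h = 103/233 (h = 618*(1/1398) = 103/233 ≈ 0.44206)
X = -251/24 (X = 251/(-24) = 251*(-1/24) = -251/24 ≈ -10.458)
W = 1050
(X + h)*W = (-251/24 + 103/233)*1050 = -56011/5592*1050 = -9801925/932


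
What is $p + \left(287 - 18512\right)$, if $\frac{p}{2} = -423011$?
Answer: $-864247$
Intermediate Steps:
$p = -846022$ ($p = 2 \left(-423011\right) = -846022$)
$p + \left(287 - 18512\right) = -846022 + \left(287 - 18512\right) = -846022 - 18225 = -864247$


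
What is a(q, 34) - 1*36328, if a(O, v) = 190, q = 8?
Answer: -36138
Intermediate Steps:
a(q, 34) - 1*36328 = 190 - 1*36328 = 190 - 36328 = -36138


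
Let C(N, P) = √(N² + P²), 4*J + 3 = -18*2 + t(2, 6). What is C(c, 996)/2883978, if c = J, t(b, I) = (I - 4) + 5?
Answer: 2*√62005/1441989 ≈ 0.00034537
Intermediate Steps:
t(b, I) = 1 + I (t(b, I) = (-4 + I) + 5 = 1 + I)
J = -8 (J = -¾ + (-18*2 + (1 + 6))/4 = -¾ + (-36 + 7)/4 = -¾ + (¼)*(-29) = -¾ - 29/4 = -8)
c = -8
C(c, 996)/2883978 = √((-8)² + 996²)/2883978 = √(64 + 992016)*(1/2883978) = √992080*(1/2883978) = (4*√62005)*(1/2883978) = 2*√62005/1441989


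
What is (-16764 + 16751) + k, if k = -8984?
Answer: -8997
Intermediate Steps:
(-16764 + 16751) + k = (-16764 + 16751) - 8984 = -13 - 8984 = -8997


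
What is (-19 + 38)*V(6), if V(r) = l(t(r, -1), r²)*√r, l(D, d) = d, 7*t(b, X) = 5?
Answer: 684*√6 ≈ 1675.5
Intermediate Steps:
t(b, X) = 5/7 (t(b, X) = (⅐)*5 = 5/7)
V(r) = r^(5/2) (V(r) = r²*√r = r^(5/2))
(-19 + 38)*V(6) = (-19 + 38)*6^(5/2) = 19*(36*√6) = 684*√6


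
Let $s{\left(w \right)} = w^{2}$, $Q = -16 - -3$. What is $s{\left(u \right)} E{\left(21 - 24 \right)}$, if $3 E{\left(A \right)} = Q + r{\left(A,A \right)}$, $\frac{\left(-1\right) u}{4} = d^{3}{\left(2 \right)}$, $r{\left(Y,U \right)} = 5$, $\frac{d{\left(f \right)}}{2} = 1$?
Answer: $- \frac{8192}{3} \approx -2730.7$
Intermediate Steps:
$d{\left(f \right)} = 2$ ($d{\left(f \right)} = 2 \cdot 1 = 2$)
$Q = -13$ ($Q = -16 + 3 = -13$)
$u = -32$ ($u = - 4 \cdot 2^{3} = \left(-4\right) 8 = -32$)
$E{\left(A \right)} = - \frac{8}{3}$ ($E{\left(A \right)} = \frac{-13 + 5}{3} = \frac{1}{3} \left(-8\right) = - \frac{8}{3}$)
$s{\left(u \right)} E{\left(21 - 24 \right)} = \left(-32\right)^{2} \left(- \frac{8}{3}\right) = 1024 \left(- \frac{8}{3}\right) = - \frac{8192}{3}$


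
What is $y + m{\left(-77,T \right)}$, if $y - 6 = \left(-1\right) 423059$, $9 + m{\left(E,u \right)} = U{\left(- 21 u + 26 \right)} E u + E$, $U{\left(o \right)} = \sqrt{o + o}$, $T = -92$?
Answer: $-423139 + 14168 \sqrt{979} \approx 20163.0$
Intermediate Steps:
$U{\left(o \right)} = \sqrt{2} \sqrt{o}$ ($U{\left(o \right)} = \sqrt{2 o} = \sqrt{2} \sqrt{o}$)
$m{\left(E,u \right)} = -9 + E + E u \sqrt{2} \sqrt{26 - 21 u}$ ($m{\left(E,u \right)} = -9 + \left(\sqrt{2} \sqrt{- 21 u + 26} E u + E\right) = -9 + \left(\sqrt{2} \sqrt{26 - 21 u} E u + E\right) = -9 + \left(E \sqrt{2} \sqrt{26 - 21 u} u + E\right) = -9 + \left(E u \sqrt{2} \sqrt{26 - 21 u} + E\right) = -9 + \left(E + E u \sqrt{2} \sqrt{26 - 21 u}\right) = -9 + E + E u \sqrt{2} \sqrt{26 - 21 u}$)
$y = -423053$ ($y = 6 - 423059 = -423053$)
$y + m{\left(-77,T \right)} = -423053 - \left(86 - 7084 \sqrt{52 - -3864}\right) = -423053 - \left(86 - 7084 \sqrt{52 + 3864}\right) = -423053 - \left(86 - 14168 \sqrt{979}\right) = -423139 + 14168 \sqrt{979}$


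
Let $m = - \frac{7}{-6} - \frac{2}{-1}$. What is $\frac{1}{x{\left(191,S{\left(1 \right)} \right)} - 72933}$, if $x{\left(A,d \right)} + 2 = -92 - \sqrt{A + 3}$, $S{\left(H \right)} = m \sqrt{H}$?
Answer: $- \frac{73027}{5332942535} + \frac{\sqrt{194}}{5332942535} \approx -1.3691 \cdot 10^{-5}$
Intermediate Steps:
$m = \frac{19}{6}$ ($m = \left(-7\right) \left(- \frac{1}{6}\right) - -2 = \frac{7}{6} + 2 = \frac{19}{6} \approx 3.1667$)
$S{\left(H \right)} = \frac{19 \sqrt{H}}{6}$
$x{\left(A,d \right)} = -94 - \sqrt{3 + A}$ ($x{\left(A,d \right)} = -2 - \left(92 + \sqrt{A + 3}\right) = -2 - \left(92 + \sqrt{3 + A}\right) = -94 - \sqrt{3 + A}$)
$\frac{1}{x{\left(191,S{\left(1 \right)} \right)} - 72933} = \frac{1}{\left(-94 - \sqrt{3 + 191}\right) - 72933} = \frac{1}{\left(-94 - \sqrt{194}\right) - 72933} = \frac{1}{-73027 - \sqrt{194}}$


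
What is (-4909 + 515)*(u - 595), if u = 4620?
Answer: -17685850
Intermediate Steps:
(-4909 + 515)*(u - 595) = (-4909 + 515)*(4620 - 595) = -4394*4025 = -17685850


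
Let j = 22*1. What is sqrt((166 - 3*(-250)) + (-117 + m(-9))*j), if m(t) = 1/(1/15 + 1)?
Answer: I*sqrt(26198)/4 ≈ 40.464*I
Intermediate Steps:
j = 22
m(t) = 15/16 (m(t) = 1/(1/15 + 1) = 1/(16/15) = 15/16)
sqrt((166 - 3*(-250)) + (-117 + m(-9))*j) = sqrt((166 - 3*(-250)) + (-117 + 15/16)*22) = sqrt((166 + 750) - 1857/16*22) = sqrt(916 - 20427/8) = sqrt(-13099/8) = I*sqrt(26198)/4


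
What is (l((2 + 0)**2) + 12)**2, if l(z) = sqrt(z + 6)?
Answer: (12 + sqrt(10))**2 ≈ 229.89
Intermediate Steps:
l(z) = sqrt(6 + z)
(l((2 + 0)**2) + 12)**2 = (sqrt(6 + (2 + 0)**2) + 12)**2 = (sqrt(6 + 2**2) + 12)**2 = (sqrt(6 + 4) + 12)**2 = (sqrt(10) + 12)**2 = (12 + sqrt(10))**2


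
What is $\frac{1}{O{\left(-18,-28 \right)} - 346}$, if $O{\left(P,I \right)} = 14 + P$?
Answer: $- \frac{1}{350} \approx -0.0028571$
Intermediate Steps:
$\frac{1}{O{\left(-18,-28 \right)} - 346} = \frac{1}{\left(14 - 18\right) - 346} = \frac{1}{-4 - 346} = \frac{1}{-350} = - \frac{1}{350}$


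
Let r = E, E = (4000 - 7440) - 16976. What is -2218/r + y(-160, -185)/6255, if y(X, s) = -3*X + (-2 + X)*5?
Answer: 237877/4256736 ≈ 0.055883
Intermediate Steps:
E = -20416 (E = -3440 - 16976 = -20416)
r = -20416
y(X, s) = -10 + 2*X (y(X, s) = -3*X + (-10 + 5*X) = -10 + 2*X)
-2218/r + y(-160, -185)/6255 = -2218/(-20416) + (-10 + 2*(-160))/6255 = -2218*(-1/20416) + (-10 - 320)*(1/6255) = 1109/10208 - 330*1/6255 = 1109/10208 - 22/417 = 237877/4256736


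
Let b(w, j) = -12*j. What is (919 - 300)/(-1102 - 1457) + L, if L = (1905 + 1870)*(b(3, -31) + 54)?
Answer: 4115255231/2559 ≈ 1.6082e+6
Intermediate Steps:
L = 1608150 (L = (1905 + 1870)*(-12*(-31) + 54) = 3775*(372 + 54) = 3775*426 = 1608150)
(919 - 300)/(-1102 - 1457) + L = (919 - 300)/(-1102 - 1457) + 1608150 = 619/(-2559) + 1608150 = 619*(-1/2559) + 1608150 = -619/2559 + 1608150 = 4115255231/2559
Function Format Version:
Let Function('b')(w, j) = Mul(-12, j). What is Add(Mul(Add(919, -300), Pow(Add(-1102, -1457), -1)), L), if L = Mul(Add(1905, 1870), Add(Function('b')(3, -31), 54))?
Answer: Rational(4115255231, 2559) ≈ 1.6082e+6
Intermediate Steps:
L = 1608150 (L = Mul(Add(1905, 1870), Add(Mul(-12, -31), 54)) = Mul(3775, Add(372, 54)) = Mul(3775, 426) = 1608150)
Add(Mul(Add(919, -300), Pow(Add(-1102, -1457), -1)), L) = Add(Mul(Add(919, -300), Pow(Add(-1102, -1457), -1)), 1608150) = Add(Mul(619, Pow(-2559, -1)), 1608150) = Add(Mul(619, Rational(-1, 2559)), 1608150) = Add(Rational(-619, 2559), 1608150) = Rational(4115255231, 2559)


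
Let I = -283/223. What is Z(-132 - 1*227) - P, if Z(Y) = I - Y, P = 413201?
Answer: -92064049/223 ≈ -4.1284e+5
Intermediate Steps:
I = -283/223 (I = -283*1/223 = -283/223 ≈ -1.2691)
Z(Y) = -283/223 - Y
Z(-132 - 1*227) - P = (-283/223 - (-132 - 1*227)) - 1*413201 = (-283/223 - (-132 - 227)) - 413201 = (-283/223 - 1*(-359)) - 413201 = (-283/223 + 359) - 413201 = 79774/223 - 413201 = -92064049/223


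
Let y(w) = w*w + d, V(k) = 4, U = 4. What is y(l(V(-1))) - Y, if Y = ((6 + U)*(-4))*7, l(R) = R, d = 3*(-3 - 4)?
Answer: 275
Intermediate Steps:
d = -21 (d = 3*(-7) = -21)
y(w) = -21 + w² (y(w) = w*w - 21 = w² - 21 = -21 + w²)
Y = -280 (Y = ((6 + 4)*(-4))*7 = (10*(-4))*7 = -40*7 = -280)
y(l(V(-1))) - Y = (-21 + 4²) - 1*(-280) = (-21 + 16) + 280 = -5 + 280 = 275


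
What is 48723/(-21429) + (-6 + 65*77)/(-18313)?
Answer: -333129290/130809759 ≈ -2.5467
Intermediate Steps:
48723/(-21429) + (-6 + 65*77)/(-18313) = 48723*(-1/21429) + (-6 + 5005)*(-1/18313) = -16241/7143 + 4999*(-1/18313) = -16241/7143 - 4999/18313 = -333129290/130809759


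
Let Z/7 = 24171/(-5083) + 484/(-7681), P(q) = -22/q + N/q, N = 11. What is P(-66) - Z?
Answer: 7939982689/234255138 ≈ 33.895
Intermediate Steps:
P(q) = -11/q (P(q) = -22/q + 11/q = -11/q)
Z = -1316823361/39042523 (Z = 7*(24171/(-5083) + 484/(-7681)) = 7*(24171*(-1/5083) + 484*(-1/7681)) = 7*(-24171/5083 - 484/7681) = 7*(-188117623/39042523) = -1316823361/39042523 ≈ -33.728)
P(-66) - Z = -11/(-66) - 1*(-1316823361/39042523) = -11*(-1/66) + 1316823361/39042523 = ⅙ + 1316823361/39042523 = 7939982689/234255138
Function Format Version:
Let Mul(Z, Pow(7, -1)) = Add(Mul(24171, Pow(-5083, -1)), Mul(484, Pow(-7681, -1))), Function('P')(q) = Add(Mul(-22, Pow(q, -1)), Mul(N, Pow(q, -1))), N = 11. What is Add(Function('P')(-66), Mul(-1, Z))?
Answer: Rational(7939982689, 234255138) ≈ 33.895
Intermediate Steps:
Function('P')(q) = Mul(-11, Pow(q, -1)) (Function('P')(q) = Add(Mul(-22, Pow(q, -1)), Mul(11, Pow(q, -1))) = Mul(-11, Pow(q, -1)))
Z = Rational(-1316823361, 39042523) (Z = Mul(7, Add(Mul(24171, Pow(-5083, -1)), Mul(484, Pow(-7681, -1)))) = Mul(7, Add(Mul(24171, Rational(-1, 5083)), Mul(484, Rational(-1, 7681)))) = Mul(7, Add(Rational(-24171, 5083), Rational(-484, 7681))) = Mul(7, Rational(-188117623, 39042523)) = Rational(-1316823361, 39042523) ≈ -33.728)
Add(Function('P')(-66), Mul(-1, Z)) = Add(Mul(-11, Pow(-66, -1)), Mul(-1, Rational(-1316823361, 39042523))) = Add(Mul(-11, Rational(-1, 66)), Rational(1316823361, 39042523)) = Add(Rational(1, 6), Rational(1316823361, 39042523)) = Rational(7939982689, 234255138)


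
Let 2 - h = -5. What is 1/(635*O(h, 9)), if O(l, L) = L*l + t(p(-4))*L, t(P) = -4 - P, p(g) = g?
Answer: 1/40005 ≈ 2.4997e-5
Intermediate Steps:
h = 7 (h = 2 - 1*(-5) = 2 + 5 = 7)
O(l, L) = L*l (O(l, L) = L*l + (-4 - 1*(-4))*L = L*l + (-4 + 4)*L = L*l + 0*L = L*l + 0 = L*l)
1/(635*O(h, 9)) = 1/(635*(9*7)) = 1/(635*63) = 1/40005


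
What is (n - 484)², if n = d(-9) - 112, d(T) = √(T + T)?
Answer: 355198 - 3576*I*√2 ≈ 3.552e+5 - 5057.2*I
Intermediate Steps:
d(T) = √2*√T (d(T) = √(2*T) = √2*√T)
n = -112 + 3*I*√2 (n = √2*√(-9) - 112 = √2*(3*I) - 112 = 3*I*√2 - 112 = -112 + 3*I*√2 ≈ -112.0 + 4.2426*I)
(n - 484)² = ((-112 + 3*I*√2) - 484)² = (-596 + 3*I*√2)²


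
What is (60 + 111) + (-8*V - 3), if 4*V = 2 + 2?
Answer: 160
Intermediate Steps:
V = 1 (V = (2 + 2)/4 = (¼)*4 = 1)
(60 + 111) + (-8*V - 3) = (60 + 111) + (-8*1 - 3) = 171 + (-8 - 3) = 171 - 11 = 160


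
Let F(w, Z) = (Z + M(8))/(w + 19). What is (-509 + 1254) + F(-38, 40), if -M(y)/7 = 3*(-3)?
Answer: 14052/19 ≈ 739.58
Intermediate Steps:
M(y) = 63 (M(y) = -21*(-3) = -7*(-9) = 63)
F(w, Z) = (63 + Z)/(19 + w) (F(w, Z) = (Z + 63)/(w + 19) = (63 + Z)/(19 + w))
(-509 + 1254) + F(-38, 40) = (-509 + 1254) + (63 + 40)/(19 - 38) = 745 + 103/(-19) = 745 - 1/19*103 = 745 - 103/19 = 14052/19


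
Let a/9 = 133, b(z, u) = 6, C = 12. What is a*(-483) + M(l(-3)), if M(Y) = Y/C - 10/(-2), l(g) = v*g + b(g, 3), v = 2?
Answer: -578146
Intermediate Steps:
a = 1197 (a = 9*133 = 1197)
l(g) = 6 + 2*g (l(g) = 2*g + 6 = 6 + 2*g)
M(Y) = 5 + Y/12 (M(Y) = Y/12 - 10/(-2) = Y*(1/12) - 10*(-½) = Y/12 + 5 = 5 + Y/12)
a*(-483) + M(l(-3)) = 1197*(-483) + (5 + (6 + 2*(-3))/12) = -578151 + (5 + (6 - 6)/12) = -578151 + (5 + (1/12)*0) = -578151 + (5 + 0) = -578151 + 5 = -578146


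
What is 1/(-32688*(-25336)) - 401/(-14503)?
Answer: 332101464871/12011140485504 ≈ 0.027649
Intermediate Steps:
1/(-32688*(-25336)) - 401/(-14503) = -1/32688*(-1/25336) - 401*(-1/14503) = 1/828183168 + 401/14503 = 332101464871/12011140485504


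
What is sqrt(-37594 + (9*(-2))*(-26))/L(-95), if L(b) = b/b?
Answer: I*sqrt(37126) ≈ 192.68*I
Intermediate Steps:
L(b) = 1
sqrt(-37594 + (9*(-2))*(-26))/L(-95) = sqrt(-37594 + (9*(-2))*(-26))/1 = sqrt(-37594 - 18*(-26))*1 = sqrt(-37594 + 468)*1 = sqrt(-37126)*1 = (I*sqrt(37126))*1 = I*sqrt(37126)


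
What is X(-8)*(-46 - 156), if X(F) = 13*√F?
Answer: -5252*I*√2 ≈ -7427.5*I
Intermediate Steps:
X(-8)*(-46 - 156) = (13*√(-8))*(-46 - 156) = (13*(2*I*√2))*(-202) = (26*I*√2)*(-202) = -5252*I*√2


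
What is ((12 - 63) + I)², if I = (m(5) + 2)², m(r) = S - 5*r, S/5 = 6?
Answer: 4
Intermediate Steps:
S = 30 (S = 5*6 = 30)
m(r) = 30 - 5*r
I = 49 (I = ((30 - 5*5) + 2)² = ((30 - 25) + 2)² = (5 + 2)² = 7² = 49)
((12 - 63) + I)² = ((12 - 63) + 49)² = (-51 + 49)² = (-2)² = 4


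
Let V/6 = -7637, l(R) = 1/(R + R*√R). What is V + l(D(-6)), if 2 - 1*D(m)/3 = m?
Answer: -25293745/552 + √6/276 ≈ -45822.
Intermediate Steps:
D(m) = 6 - 3*m
l(R) = 1/(R + R^(3/2))
V = -45822 (V = 6*(-7637) = -45822)
V + l(D(-6)) = -45822 + 1/((6 - 3*(-6)) + (6 - 3*(-6))^(3/2)) = -45822 + 1/((6 + 18) + (6 + 18)^(3/2)) = -45822 + 1/(24 + 24^(3/2)) = -45822 + 1/(24 + 48*√6)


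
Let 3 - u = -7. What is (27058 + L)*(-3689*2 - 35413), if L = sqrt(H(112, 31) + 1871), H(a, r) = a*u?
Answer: -1157838878 - 42791*sqrt(2991) ≈ -1.1602e+9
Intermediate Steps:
u = 10 (u = 3 - 1*(-7) = 3 + 7 = 10)
H(a, r) = 10*a (H(a, r) = a*10 = 10*a)
L = sqrt(2991) (L = sqrt(10*112 + 1871) = sqrt(1120 + 1871) = sqrt(2991) ≈ 54.690)
(27058 + L)*(-3689*2 - 35413) = (27058 + sqrt(2991))*(-3689*2 - 35413) = (27058 + sqrt(2991))*(-7378 - 35413) = (27058 + sqrt(2991))*(-42791) = -1157838878 - 42791*sqrt(2991)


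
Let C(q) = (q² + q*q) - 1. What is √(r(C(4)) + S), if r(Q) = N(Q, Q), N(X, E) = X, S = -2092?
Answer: 3*I*√229 ≈ 45.398*I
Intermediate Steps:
C(q) = -1 + 2*q² (C(q) = (q² + q²) - 1 = 2*q² - 1 = -1 + 2*q²)
r(Q) = Q
√(r(C(4)) + S) = √((-1 + 2*4²) - 2092) = √((-1 + 2*16) - 2092) = √((-1 + 32) - 2092) = √(31 - 2092) = √(-2061) = 3*I*√229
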